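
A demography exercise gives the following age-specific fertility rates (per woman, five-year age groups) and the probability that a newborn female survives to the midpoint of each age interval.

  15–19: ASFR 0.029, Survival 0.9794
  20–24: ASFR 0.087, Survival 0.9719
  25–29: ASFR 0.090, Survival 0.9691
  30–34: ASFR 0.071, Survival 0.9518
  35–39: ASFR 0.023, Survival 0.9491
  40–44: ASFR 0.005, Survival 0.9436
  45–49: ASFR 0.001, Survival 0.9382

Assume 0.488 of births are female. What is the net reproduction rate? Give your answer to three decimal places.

Proportion female at birth = 0.488.
Each age group contributes 5 × ASFR × survival:
  15–19: 5 × 0.029 × 0.9794 = 0.14201
  20–24: 5 × 0.087 × 0.9719 = 0.42278
  25–29: 5 × 0.090 × 0.9691 = 0.43610
  30–34: 5 × 0.071 × 0.9518 = 0.33789
  35–39: 5 × 0.023 × 0.9491 = 0.10915
  40–44: 5 × 0.005 × 0.9436 = 0.02359
  45–49: 5 × 0.001 × 0.9382 = 0.00469
Sum = 1.47621
NRR = 0.488 × 1.47621 = 0.72039

0.720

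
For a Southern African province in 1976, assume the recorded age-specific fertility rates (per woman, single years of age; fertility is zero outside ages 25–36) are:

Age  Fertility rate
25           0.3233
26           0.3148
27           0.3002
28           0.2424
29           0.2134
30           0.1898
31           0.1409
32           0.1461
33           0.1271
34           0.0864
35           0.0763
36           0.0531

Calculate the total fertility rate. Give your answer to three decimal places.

2.214

Sum of ASFRs = 0.3233 + 0.3148 + 0.3002 + 0.2424 + 0.2134 + 0.1898 + 0.1409 + 0.1461 + 0.1271 + 0.0864 + 0.0763 + 0.0531 = 2.2138
TFR = 2.2138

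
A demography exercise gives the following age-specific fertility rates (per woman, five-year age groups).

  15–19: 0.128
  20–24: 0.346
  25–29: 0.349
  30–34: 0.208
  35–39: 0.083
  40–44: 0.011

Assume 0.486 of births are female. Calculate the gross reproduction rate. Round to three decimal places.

2.734

Proportion female at birth = 0.486.
Sum of ASFRs = 0.128 + 0.346 + 0.349 + 0.208 + 0.083 + 0.011 = 1.125
TFR = 5 × 1.125 = 5.625
GRR = 0.486 × 5.625 = 2.73375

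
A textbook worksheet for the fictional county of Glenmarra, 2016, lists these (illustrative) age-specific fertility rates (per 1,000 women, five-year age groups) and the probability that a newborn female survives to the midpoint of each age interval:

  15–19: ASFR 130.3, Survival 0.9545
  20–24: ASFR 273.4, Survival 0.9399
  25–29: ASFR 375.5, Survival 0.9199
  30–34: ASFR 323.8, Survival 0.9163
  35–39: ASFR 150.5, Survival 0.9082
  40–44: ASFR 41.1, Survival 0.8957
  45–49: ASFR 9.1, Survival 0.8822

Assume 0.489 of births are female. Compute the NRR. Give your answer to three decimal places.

2.946

Proportion female at birth = 0.489.
Each age group contributes 5 × ASFR × survival:
  15–19: 5 × 130.3/1000 × 0.9545 = 0.62186
  20–24: 5 × 273.4/1000 × 0.9399 = 1.28484
  25–29: 5 × 375.5/1000 × 0.9199 = 1.72711
  30–34: 5 × 323.8/1000 × 0.9163 = 1.48349
  35–39: 5 × 150.5/1000 × 0.9082 = 0.68342
  40–44: 5 × 41.1/1000 × 0.8957 = 0.18407
  45–49: 5 × 9.1/1000 × 0.8822 = 0.04014
Sum = 6.02493
NRR = 0.489 × 6.02493 = 2.94619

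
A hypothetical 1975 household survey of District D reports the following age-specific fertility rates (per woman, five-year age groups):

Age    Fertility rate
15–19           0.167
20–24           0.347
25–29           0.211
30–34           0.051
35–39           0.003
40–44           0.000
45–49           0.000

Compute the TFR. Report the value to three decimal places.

3.895

Sum of ASFRs = 0.167 + 0.347 + 0.211 + 0.051 + 0.003 + 0.000 + 0.000 = 0.779
TFR = 5 × 0.779 = 3.895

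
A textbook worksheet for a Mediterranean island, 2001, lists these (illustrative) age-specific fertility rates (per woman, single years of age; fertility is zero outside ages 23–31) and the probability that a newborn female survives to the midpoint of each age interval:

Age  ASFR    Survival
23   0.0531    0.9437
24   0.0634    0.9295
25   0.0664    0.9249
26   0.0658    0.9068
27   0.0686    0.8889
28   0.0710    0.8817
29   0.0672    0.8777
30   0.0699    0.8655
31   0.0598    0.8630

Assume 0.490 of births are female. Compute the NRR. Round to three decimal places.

0.257

Proportion female at birth = 0.490.
Weighting each age-specific rate by interval width and survival:
  23: 1 × 0.0531 × 0.9437 = 0.05011
  24: 1 × 0.0634 × 0.9295 = 0.05893
  25: 1 × 0.0664 × 0.9249 = 0.06141
  26: 1 × 0.0658 × 0.9068 = 0.05967
  27: 1 × 0.0686 × 0.8889 = 0.06098
  28: 1 × 0.0710 × 0.8817 = 0.06260
  29: 1 × 0.0672 × 0.8777 = 0.05898
  30: 1 × 0.0699 × 0.8655 = 0.06050
  31: 1 × 0.0598 × 0.8630 = 0.05161
Sum = 0.52479
NRR = 0.490 × 0.52479 = 0.25715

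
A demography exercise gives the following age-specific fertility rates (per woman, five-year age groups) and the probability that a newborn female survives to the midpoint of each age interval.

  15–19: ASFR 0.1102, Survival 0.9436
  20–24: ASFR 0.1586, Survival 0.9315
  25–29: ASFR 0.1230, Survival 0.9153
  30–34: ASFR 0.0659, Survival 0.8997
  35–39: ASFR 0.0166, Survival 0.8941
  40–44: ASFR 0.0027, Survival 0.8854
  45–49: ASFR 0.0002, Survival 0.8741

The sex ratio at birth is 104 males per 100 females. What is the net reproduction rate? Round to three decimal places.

Proportion female at birth = 100 / (100 + 104) = 0.49020.
Per-age-group product (5 × ASFR × survival probability):
  15–19: 5 × 0.1102 × 0.9436 = 0.51992
  20–24: 5 × 0.1586 × 0.9315 = 0.73868
  25–29: 5 × 0.1230 × 0.9153 = 0.56291
  30–34: 5 × 0.0659 × 0.8997 = 0.29645
  35–39: 5 × 0.0166 × 0.8941 = 0.07421
  40–44: 5 × 0.0027 × 0.8854 = 0.01195
  45–49: 5 × 0.0002 × 0.8741 = 0.00087
Sum = 2.20499
NRR = 0.49020 × 2.20499 = 1.08089
With NRR above 1 the population is above replacement fertility.

1.081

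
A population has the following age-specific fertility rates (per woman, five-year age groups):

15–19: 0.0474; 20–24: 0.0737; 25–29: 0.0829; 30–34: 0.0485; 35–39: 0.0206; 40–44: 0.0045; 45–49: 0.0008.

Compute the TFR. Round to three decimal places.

Sum of ASFRs = 0.0474 + 0.0737 + 0.0829 + 0.0485 + 0.0206 + 0.0045 + 0.0008 = 0.2784
TFR = 5 × 0.2784 = 1.392

1.392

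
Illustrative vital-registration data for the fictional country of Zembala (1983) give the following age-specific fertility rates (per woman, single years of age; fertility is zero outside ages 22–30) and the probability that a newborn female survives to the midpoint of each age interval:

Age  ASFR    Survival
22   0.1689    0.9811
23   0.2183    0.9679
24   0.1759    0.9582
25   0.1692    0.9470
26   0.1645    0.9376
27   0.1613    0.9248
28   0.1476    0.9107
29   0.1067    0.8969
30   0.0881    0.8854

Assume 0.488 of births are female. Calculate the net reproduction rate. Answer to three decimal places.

0.643

Proportion female at birth = 0.488.
Each age group contributes 1 × ASFR × survival:
  22: 1 × 0.1689 × 0.9811 = 0.16571
  23: 1 × 0.2183 × 0.9679 = 0.21129
  24: 1 × 0.1759 × 0.9582 = 0.16855
  25: 1 × 0.1692 × 0.9470 = 0.16023
  26: 1 × 0.1645 × 0.9376 = 0.15424
  27: 1 × 0.1613 × 0.9248 = 0.14917
  28: 1 × 0.1476 × 0.9107 = 0.13442
  29: 1 × 0.1067 × 0.8969 = 0.09570
  30: 1 × 0.0881 × 0.8854 = 0.07800
Sum = 1.31731
NRR = 0.488 × 1.31731 = 0.64285
An NRR under 1 implies long-run decline under these rates.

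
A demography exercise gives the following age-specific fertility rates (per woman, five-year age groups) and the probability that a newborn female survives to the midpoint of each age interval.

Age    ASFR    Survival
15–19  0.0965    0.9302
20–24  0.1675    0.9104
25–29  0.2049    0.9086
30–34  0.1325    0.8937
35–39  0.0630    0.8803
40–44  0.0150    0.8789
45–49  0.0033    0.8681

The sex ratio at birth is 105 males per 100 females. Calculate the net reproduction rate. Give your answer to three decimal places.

1.508

Proportion female at birth = 100 / (100 + 105) = 0.48780.
Survival-weighted fertility by age (5·fₓ·Sₓ):
  15–19: 5 × 0.0965 × 0.9302 = 0.44882
  20–24: 5 × 0.1675 × 0.9104 = 0.76246
  25–29: 5 × 0.2049 × 0.9086 = 0.93086
  30–34: 5 × 0.1325 × 0.8937 = 0.59208
  35–39: 5 × 0.0630 × 0.8803 = 0.27729
  40–44: 5 × 0.0150 × 0.8789 = 0.06592
  45–49: 5 × 0.0033 × 0.8681 = 0.01432
Sum = 3.09175
NRR = 0.48780 × 3.09175 = 1.50816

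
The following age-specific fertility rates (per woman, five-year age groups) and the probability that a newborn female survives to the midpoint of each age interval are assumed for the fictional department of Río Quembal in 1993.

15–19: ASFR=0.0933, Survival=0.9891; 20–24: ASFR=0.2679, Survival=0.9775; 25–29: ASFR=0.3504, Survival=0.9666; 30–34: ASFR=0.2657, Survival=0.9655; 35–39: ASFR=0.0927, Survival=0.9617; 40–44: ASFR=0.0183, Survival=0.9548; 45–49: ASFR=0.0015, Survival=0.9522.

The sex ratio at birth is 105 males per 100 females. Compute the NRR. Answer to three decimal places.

Proportion female at birth = 100 / (100 + 105) = 0.48780.
Per-age-group product (5 × ASFR × survival probability):
  15–19: 5 × 0.0933 × 0.9891 = 0.46142
  20–24: 5 × 0.2679 × 0.9775 = 1.30936
  25–29: 5 × 0.3504 × 0.9666 = 1.69348
  30–34: 5 × 0.2657 × 0.9655 = 1.28267
  35–39: 5 × 0.0927 × 0.9617 = 0.44575
  40–44: 5 × 0.0183 × 0.9548 = 0.08736
  45–49: 5 × 0.0015 × 0.9522 = 0.00714
Sum = 5.28718
NRR = 0.48780 × 5.28718 = 2.57909

2.579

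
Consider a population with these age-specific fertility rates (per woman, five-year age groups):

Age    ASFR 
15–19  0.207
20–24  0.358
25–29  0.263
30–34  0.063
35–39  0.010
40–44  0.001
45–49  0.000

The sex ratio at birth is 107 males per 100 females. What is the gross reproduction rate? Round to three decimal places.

Proportion female at birth = 100 / (100 + 107) = 0.48309.
Sum of ASFRs = 0.207 + 0.358 + 0.263 + 0.063 + 0.010 + 0.001 + 0.000 = 0.902
TFR = 5 × 0.902 = 4.51
GRR = 0.48309 × 4.51 = 2.17874

2.179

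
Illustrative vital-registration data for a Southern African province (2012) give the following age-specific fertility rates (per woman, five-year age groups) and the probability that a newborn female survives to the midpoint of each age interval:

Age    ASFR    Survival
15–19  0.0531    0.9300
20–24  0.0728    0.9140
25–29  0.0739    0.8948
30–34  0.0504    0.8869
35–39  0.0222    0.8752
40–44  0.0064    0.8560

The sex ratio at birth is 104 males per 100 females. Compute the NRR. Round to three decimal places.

Proportion female at birth = 100 / (100 + 104) = 0.49020.
Weighting each age-specific rate by interval width and survival:
  15–19: 5 × 0.0531 × 0.9300 = 0.24692
  20–24: 5 × 0.0728 × 0.9140 = 0.33270
  25–29: 5 × 0.0739 × 0.8948 = 0.33063
  30–34: 5 × 0.0504 × 0.8869 = 0.22350
  35–39: 5 × 0.0222 × 0.8752 = 0.09715
  40–44: 5 × 0.0064 × 0.8560 = 0.02739
Sum = 1.25829
NRR = 0.49020 × 1.25829 = 0.61681
With NRR below 1 the population is below replacement fertility.

0.617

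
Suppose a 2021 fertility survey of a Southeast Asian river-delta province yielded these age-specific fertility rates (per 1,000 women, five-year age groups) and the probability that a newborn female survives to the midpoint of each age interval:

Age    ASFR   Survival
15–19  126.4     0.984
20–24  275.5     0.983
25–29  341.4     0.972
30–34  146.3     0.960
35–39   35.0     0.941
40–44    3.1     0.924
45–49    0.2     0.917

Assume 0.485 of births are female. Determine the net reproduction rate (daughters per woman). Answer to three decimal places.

Proportion female at birth = 0.485.
Survival-weighted fertility by age (5·fₓ·Sₓ):
  15–19: 5 × 126.4/1000 × 0.984 = 0.62189
  20–24: 5 × 275.5/1000 × 0.983 = 1.35408
  25–29: 5 × 341.4/1000 × 0.972 = 1.65920
  30–34: 5 × 146.3/1000 × 0.960 = 0.70224
  35–39: 5 × 35.0/1000 × 0.941 = 0.16468
  40–44: 5 × 3.1/1000 × 0.924 = 0.01432
  45–49: 5 × 0.2/1000 × 0.917 = 0.00092
Sum = 4.51733
NRR = 0.485 × 4.51733 = 2.19091

2.191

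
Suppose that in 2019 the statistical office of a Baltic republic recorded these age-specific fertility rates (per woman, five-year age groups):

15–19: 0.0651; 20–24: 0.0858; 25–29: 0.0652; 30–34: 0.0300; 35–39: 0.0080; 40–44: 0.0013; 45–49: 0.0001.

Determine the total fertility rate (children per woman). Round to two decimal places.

1.28

Sum of ASFRs = 0.0651 + 0.0858 + 0.0652 + 0.0300 + 0.0080 + 0.0013 + 0.0001 = 0.2555
TFR = 5 × 0.2555 = 1.2775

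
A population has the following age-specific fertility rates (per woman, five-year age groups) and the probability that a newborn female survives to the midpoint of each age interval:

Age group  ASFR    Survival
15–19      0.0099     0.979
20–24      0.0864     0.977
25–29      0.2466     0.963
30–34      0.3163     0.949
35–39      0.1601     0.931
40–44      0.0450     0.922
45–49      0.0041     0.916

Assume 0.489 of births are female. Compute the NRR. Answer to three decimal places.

2.020

Proportion female at birth = 0.489.
Per-age-group product (5 × ASFR × survival probability):
  15–19: 5 × 0.0099 × 0.979 = 0.04846
  20–24: 5 × 0.0864 × 0.977 = 0.42206
  25–29: 5 × 0.2466 × 0.963 = 1.18738
  30–34: 5 × 0.3163 × 0.949 = 1.50084
  35–39: 5 × 0.1601 × 0.931 = 0.74527
  40–44: 5 × 0.0450 × 0.922 = 0.20745
  45–49: 5 × 0.0041 × 0.916 = 0.01878
Sum = 4.13024
NRR = 0.489 × 4.13024 = 2.01969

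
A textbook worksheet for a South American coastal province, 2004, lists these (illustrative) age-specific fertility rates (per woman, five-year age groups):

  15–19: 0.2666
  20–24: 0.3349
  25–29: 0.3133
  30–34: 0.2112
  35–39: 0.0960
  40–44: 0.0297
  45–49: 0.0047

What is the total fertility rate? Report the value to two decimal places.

Sum of ASFRs = 0.2666 + 0.3349 + 0.3133 + 0.2112 + 0.0960 + 0.0297 + 0.0047 = 1.2564
TFR = 5 × 1.2564 = 6.282

6.28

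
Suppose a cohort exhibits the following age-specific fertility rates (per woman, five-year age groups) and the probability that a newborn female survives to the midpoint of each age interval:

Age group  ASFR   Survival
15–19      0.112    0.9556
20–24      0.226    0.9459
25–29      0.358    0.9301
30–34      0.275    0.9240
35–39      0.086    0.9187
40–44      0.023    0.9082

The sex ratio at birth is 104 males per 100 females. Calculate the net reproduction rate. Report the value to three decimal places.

Proportion female at birth = 100 / (100 + 104) = 0.49020.
Per-age-group product (5 × ASFR × survival probability):
  15–19: 5 × 0.112 × 0.9556 = 0.53514
  20–24: 5 × 0.226 × 0.9459 = 1.06887
  25–29: 5 × 0.358 × 0.9301 = 1.66488
  30–34: 5 × 0.275 × 0.9240 = 1.27050
  35–39: 5 × 0.086 × 0.9187 = 0.39504
  40–44: 5 × 0.023 × 0.9082 = 0.10444
Sum = 5.03887
NRR = 0.49020 × 5.03887 = 2.47005
NRR > 1, so each generation more than replaces itself.

2.470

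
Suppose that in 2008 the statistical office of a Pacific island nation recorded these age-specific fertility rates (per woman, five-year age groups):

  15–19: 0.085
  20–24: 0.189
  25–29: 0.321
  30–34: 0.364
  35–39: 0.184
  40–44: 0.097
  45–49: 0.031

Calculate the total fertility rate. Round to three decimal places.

6.355

Sum of ASFRs = 0.085 + 0.189 + 0.321 + 0.364 + 0.184 + 0.097 + 0.031 = 1.271
TFR = 5 × 1.271 = 6.355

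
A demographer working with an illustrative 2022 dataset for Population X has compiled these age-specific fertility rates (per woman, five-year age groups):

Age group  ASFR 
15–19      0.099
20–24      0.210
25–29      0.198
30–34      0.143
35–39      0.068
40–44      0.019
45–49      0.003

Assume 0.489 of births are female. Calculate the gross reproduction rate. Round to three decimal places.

Proportion female at birth = 0.489.
Sum of ASFRs = 0.099 + 0.210 + 0.198 + 0.143 + 0.068 + 0.019 + 0.003 = 0.740
TFR = 5 × 0.740 = 3.7
GRR = 0.489 × 3.7 = 1.80930

1.809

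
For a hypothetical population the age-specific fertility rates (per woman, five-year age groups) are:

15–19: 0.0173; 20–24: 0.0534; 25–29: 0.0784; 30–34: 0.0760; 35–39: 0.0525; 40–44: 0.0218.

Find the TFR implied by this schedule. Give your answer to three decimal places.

1.497

Sum of ASFRs = 0.0173 + 0.0534 + 0.0784 + 0.0760 + 0.0525 + 0.0218 = 0.2994
TFR = 5 × 0.2994 = 1.497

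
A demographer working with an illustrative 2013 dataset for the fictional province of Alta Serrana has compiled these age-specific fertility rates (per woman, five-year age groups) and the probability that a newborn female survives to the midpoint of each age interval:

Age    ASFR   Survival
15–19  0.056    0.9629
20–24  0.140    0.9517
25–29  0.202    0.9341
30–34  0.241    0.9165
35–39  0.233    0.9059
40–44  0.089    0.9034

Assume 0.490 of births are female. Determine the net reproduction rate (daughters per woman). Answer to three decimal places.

Proportion female at birth = 0.490.
Each age group contributes 5 × ASFR × survival:
  15–19: 5 × 0.056 × 0.9629 = 0.26961
  20–24: 5 × 0.140 × 0.9517 = 0.66619
  25–29: 5 × 0.202 × 0.9341 = 0.94344
  30–34: 5 × 0.241 × 0.9165 = 1.10438
  35–39: 5 × 0.233 × 0.9059 = 1.05537
  40–44: 5 × 0.089 × 0.9034 = 0.40201
Sum = 4.44100
NRR = 0.490 × 4.44100 = 2.17609

2.176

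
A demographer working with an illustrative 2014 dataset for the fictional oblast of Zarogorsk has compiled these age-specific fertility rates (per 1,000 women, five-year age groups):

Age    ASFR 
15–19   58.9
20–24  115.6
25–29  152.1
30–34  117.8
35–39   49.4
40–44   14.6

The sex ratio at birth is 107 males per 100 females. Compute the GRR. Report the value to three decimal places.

1.228

Proportion female at birth = 100 / (100 + 107) = 0.48309.
Sum of ASFRs = 58.9 + 115.6 + 152.1 + 117.8 + 49.4 + 14.6 = 508.4
TFR = 5 × 508.4 / 1000 = 2.542
GRR = 0.48309 × 2.542 = 1.22801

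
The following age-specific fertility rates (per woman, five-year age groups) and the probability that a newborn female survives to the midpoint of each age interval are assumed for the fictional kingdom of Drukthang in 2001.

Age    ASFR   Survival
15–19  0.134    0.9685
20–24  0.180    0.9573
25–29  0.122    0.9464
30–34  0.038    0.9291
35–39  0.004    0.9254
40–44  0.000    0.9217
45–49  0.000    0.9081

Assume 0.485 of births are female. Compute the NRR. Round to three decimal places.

1.107

Proportion female at birth = 0.485.
Weighting each age-specific rate by interval width and survival:
  15–19: 5 × 0.134 × 0.9685 = 0.64890
  20–24: 5 × 0.180 × 0.9573 = 0.86157
  25–29: 5 × 0.122 × 0.9464 = 0.57730
  30–34: 5 × 0.038 × 0.9291 = 0.17653
  35–39: 5 × 0.004 × 0.9254 = 0.01851
  40–44: 5 × 0.000 × 0.9217 = 0.00000
  45–49: 5 × 0.000 × 0.9081 = 0.00000
Sum = 2.28281
NRR = 0.485 × 2.28281 = 1.10716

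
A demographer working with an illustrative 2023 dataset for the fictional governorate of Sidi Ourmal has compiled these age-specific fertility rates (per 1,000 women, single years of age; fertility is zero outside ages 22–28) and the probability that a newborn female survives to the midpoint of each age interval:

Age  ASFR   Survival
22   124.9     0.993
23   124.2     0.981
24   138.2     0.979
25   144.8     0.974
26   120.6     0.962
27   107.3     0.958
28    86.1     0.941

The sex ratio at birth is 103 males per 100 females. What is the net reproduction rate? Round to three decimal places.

Proportion female at birth = 100 / (100 + 103) = 0.49261.
Survival-weighted fertility by age (1·fₓ·Sₓ):
  22: 1 × 124.9/1000 × 0.993 = 0.12403
  23: 1 × 124.2/1000 × 0.981 = 0.12184
  24: 1 × 138.2/1000 × 0.979 = 0.13530
  25: 1 × 144.8/1000 × 0.974 = 0.14104
  26: 1 × 120.6/1000 × 0.962 = 0.11602
  27: 1 × 107.3/1000 × 0.958 = 0.10279
  28: 1 × 86.1/1000 × 0.941 = 0.08102
Sum = 0.82204
NRR = 0.49261 × 0.82204 = 0.40495

0.405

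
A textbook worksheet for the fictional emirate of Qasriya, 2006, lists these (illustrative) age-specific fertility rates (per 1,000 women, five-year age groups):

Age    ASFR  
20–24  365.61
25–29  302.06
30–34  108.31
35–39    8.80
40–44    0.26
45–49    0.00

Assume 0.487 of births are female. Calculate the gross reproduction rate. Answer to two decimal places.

1.91

Proportion female at birth = 0.487.
Sum of ASFRs = 365.61 + 302.06 + 108.31 + 8.80 + 0.26 + 0.00 = 785.04
TFR = 5 × 785.04 / 1000 = 3.9252
GRR = 0.487 × 3.9252 = 1.91157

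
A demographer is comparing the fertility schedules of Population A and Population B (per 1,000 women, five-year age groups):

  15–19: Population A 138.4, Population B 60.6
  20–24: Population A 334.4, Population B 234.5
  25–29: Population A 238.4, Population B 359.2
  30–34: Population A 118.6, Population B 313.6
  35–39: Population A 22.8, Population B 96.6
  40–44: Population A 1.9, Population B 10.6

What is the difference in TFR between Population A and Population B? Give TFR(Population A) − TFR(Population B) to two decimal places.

Population A:
  Sum of ASFRs = 138.4 + 334.4 + 238.4 + 118.6 + 22.8 + 1.9 = 854.5
  TFR = 5 × 854.5 / 1000 = 4.2725
Population B:
  Sum of ASFRs = 60.6 + 234.5 + 359.2 + 313.6 + 96.6 + 10.6 = 1075.1
  TFR = 5 × 1075.1 / 1000 = 5.3755
Difference = 4.2725 − 5.3755 = -1.103

-1.10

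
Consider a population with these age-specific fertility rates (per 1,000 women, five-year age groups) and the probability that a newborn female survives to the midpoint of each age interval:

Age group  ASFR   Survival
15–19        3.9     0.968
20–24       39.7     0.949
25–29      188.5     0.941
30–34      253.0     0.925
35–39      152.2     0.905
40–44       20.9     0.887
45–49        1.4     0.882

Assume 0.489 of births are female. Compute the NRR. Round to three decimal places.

Proportion female at birth = 0.489.
Per-age-group product (5 × ASFR × survival probability):
  15–19: 5 × 3.9/1000 × 0.968 = 0.01888
  20–24: 5 × 39.7/1000 × 0.949 = 0.18838
  25–29: 5 × 188.5/1000 × 0.941 = 0.88689
  30–34: 5 × 253.0/1000 × 0.925 = 1.17013
  35–39: 5 × 152.2/1000 × 0.905 = 0.68871
  40–44: 5 × 20.9/1000 × 0.887 = 0.09269
  45–49: 5 × 1.4/1000 × 0.882 = 0.00617
Sum = 3.05185
NRR = 0.489 × 3.05185 = 1.49235

1.492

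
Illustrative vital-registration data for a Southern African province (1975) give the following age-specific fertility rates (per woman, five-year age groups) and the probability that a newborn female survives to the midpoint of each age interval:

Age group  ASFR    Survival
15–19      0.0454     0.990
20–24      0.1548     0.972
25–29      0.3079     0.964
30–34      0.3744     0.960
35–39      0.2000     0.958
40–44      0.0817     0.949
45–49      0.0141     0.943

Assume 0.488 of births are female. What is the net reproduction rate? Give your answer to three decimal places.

2.767

Proportion female at birth = 0.488.
Per-age-group product (5 × ASFR × survival probability):
  15–19: 5 × 0.0454 × 0.990 = 0.22473
  20–24: 5 × 0.1548 × 0.972 = 0.75233
  25–29: 5 × 0.3079 × 0.964 = 1.48408
  30–34: 5 × 0.3744 × 0.960 = 1.79712
  35–39: 5 × 0.2000 × 0.958 = 0.95800
  40–44: 5 × 0.0817 × 0.949 = 0.38767
  45–49: 5 × 0.0141 × 0.943 = 0.06648
Sum = 5.67041
NRR = 0.488 × 5.67041 = 2.76716
An NRR exceeding 1 indicates intrinsic growth under these rates.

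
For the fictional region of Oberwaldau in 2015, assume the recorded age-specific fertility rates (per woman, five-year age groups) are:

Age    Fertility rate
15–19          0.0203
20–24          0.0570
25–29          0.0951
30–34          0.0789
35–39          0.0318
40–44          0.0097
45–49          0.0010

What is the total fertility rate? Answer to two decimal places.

1.47

Sum of ASFRs = 0.0203 + 0.0570 + 0.0951 + 0.0789 + 0.0318 + 0.0097 + 0.0010 = 0.2938
TFR = 5 × 0.2938 = 1.469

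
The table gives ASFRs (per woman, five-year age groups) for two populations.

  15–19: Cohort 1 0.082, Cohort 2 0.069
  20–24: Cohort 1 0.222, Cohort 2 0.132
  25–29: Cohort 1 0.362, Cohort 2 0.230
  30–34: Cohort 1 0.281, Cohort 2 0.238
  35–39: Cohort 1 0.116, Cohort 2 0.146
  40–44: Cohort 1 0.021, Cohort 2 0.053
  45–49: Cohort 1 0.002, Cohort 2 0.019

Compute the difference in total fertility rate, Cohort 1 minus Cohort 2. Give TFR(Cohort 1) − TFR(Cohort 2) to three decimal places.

0.995

Cohort 1:
  Sum of ASFRs = 0.082 + 0.222 + 0.362 + 0.281 + 0.116 + 0.021 + 0.002 = 1.086
  TFR = 5 × 1.086 = 5.43
Cohort 2:
  Sum of ASFRs = 0.069 + 0.132 + 0.230 + 0.238 + 0.146 + 0.053 + 0.019 = 0.887
  TFR = 5 × 0.887 = 4.435
Difference = 5.43 − 4.435 = 0.995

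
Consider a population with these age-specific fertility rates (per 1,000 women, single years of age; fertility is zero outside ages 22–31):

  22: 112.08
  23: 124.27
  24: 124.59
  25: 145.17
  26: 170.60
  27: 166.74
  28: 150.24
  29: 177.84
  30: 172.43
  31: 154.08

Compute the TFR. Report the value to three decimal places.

Sum of ASFRs = 112.08 + 124.27 + 124.59 + 145.17 + 170.60 + 166.74 + 150.24 + 177.84 + 172.43 + 154.08 = 1498.04
TFR = 1498.04 / 1000 = 1.49804

1.498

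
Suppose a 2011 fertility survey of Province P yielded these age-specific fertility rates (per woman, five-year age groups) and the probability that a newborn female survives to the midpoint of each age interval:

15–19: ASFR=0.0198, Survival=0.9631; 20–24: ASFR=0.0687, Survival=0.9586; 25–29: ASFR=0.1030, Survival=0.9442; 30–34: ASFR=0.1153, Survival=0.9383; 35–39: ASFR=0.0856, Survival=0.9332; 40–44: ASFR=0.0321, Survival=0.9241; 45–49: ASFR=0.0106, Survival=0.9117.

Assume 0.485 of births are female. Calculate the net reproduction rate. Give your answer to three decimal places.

Proportion female at birth = 0.485.
Per-age-group product (5 × ASFR × survival probability):
  15–19: 5 × 0.0198 × 0.9631 = 0.09535
  20–24: 5 × 0.0687 × 0.9586 = 0.32928
  25–29: 5 × 0.1030 × 0.9442 = 0.48626
  30–34: 5 × 0.1153 × 0.9383 = 0.54093
  35–39: 5 × 0.0856 × 0.9332 = 0.39941
  40–44: 5 × 0.0321 × 0.9241 = 0.14832
  45–49: 5 × 0.0106 × 0.9117 = 0.04832
Sum = 2.04787
NRR = 0.485 × 2.04787 = 0.99322
NRR < 1, so the cohort does not fully replace itself.

0.993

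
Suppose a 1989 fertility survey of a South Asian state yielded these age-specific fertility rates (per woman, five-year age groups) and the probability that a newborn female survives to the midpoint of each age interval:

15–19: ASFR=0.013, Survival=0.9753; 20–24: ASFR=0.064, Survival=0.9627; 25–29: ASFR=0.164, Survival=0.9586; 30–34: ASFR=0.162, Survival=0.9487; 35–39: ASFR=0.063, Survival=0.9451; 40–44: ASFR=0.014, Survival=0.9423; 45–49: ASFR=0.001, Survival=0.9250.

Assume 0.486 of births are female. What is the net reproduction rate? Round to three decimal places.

Proportion female at birth = 0.486.
Weighting each age-specific rate by interval width and survival:
  15–19: 5 × 0.013 × 0.9753 = 0.06339
  20–24: 5 × 0.064 × 0.9627 = 0.30806
  25–29: 5 × 0.164 × 0.9586 = 0.78605
  30–34: 5 × 0.162 × 0.9487 = 0.76845
  35–39: 5 × 0.063 × 0.9451 = 0.29771
  40–44: 5 × 0.014 × 0.9423 = 0.06596
  45–49: 5 × 0.001 × 0.9250 = 0.00463
Sum = 2.29425
NRR = 0.486 × 2.29425 = 1.11501

1.115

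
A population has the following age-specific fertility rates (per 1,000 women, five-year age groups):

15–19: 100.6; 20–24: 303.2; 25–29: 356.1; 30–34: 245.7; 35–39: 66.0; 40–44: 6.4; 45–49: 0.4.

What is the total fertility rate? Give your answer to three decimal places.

Sum of ASFRs = 100.6 + 303.2 + 356.1 + 245.7 + 66.0 + 6.4 + 0.4 = 1078.4
TFR = 5 × 1078.4 / 1000 = 5.392

5.392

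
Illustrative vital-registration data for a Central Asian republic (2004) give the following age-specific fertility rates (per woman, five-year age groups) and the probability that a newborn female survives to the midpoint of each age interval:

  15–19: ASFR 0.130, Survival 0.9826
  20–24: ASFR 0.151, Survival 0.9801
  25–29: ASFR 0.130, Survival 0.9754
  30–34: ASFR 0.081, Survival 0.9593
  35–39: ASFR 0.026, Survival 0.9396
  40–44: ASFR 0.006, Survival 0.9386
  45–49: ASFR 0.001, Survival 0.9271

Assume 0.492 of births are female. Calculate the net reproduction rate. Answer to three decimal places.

1.258

Proportion female at birth = 0.492.
Each age group contributes 5 × ASFR × survival:
  15–19: 5 × 0.130 × 0.9826 = 0.63869
  20–24: 5 × 0.151 × 0.9801 = 0.73998
  25–29: 5 × 0.130 × 0.9754 = 0.63401
  30–34: 5 × 0.081 × 0.9593 = 0.38852
  35–39: 5 × 0.026 × 0.9396 = 0.12215
  40–44: 5 × 0.006 × 0.9386 = 0.02816
  45–49: 5 × 0.001 × 0.9271 = 0.00464
Sum = 2.55615
NRR = 0.492 × 2.55615 = 1.25763
With NRR above 1 the population is above replacement fertility.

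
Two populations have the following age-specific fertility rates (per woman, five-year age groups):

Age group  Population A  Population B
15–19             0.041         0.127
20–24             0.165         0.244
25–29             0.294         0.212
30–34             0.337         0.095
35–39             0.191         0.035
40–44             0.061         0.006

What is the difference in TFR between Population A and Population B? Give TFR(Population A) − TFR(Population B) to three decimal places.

Population A:
  Sum of ASFRs = 0.041 + 0.165 + 0.294 + 0.337 + 0.191 + 0.061 = 1.089
  TFR = 5 × 1.089 = 5.445
Population B:
  Sum of ASFRs = 0.127 + 0.244 + 0.212 + 0.095 + 0.035 + 0.006 = 0.719
  TFR = 5 × 0.719 = 3.595
Difference = 5.445 − 3.595 = 1.85

1.850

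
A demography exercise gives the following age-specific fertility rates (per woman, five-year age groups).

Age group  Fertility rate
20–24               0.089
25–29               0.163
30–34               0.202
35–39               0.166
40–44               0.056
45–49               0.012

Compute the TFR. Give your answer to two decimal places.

3.44

Sum of ASFRs = 0.089 + 0.163 + 0.202 + 0.166 + 0.056 + 0.012 = 0.688
TFR = 5 × 0.688 = 3.44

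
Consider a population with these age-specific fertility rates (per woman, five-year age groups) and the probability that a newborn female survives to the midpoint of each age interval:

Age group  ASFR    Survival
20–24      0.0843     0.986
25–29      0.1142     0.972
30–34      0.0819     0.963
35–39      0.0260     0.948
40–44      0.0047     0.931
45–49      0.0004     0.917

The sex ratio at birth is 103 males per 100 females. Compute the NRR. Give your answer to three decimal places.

Proportion female at birth = 100 / (100 + 103) = 0.49261.
Each age group contributes 5 × ASFR × survival:
  20–24: 5 × 0.0843 × 0.986 = 0.41560
  25–29: 5 × 0.1142 × 0.972 = 0.55501
  30–34: 5 × 0.0819 × 0.963 = 0.39435
  35–39: 5 × 0.0260 × 0.948 = 0.12324
  40–44: 5 × 0.0047 × 0.931 = 0.02188
  45–49: 5 × 0.0004 × 0.917 = 0.00183
Sum = 1.51191
NRR = 0.49261 × 1.51191 = 0.74478
NRR < 1, so the cohort does not fully replace itself.

0.745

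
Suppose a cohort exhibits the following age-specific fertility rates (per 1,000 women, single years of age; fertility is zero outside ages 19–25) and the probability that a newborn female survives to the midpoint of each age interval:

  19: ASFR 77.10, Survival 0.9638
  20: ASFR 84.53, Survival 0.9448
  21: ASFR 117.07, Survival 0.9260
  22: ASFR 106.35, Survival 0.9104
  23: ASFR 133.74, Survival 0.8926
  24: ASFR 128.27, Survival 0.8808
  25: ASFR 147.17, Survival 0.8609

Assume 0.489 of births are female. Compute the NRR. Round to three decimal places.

Proportion female at birth = 0.489.
Each age group contributes 1 × ASFR × survival:
  19: 1 × 77.10/1000 × 0.9638 = 0.07431
  20: 1 × 84.53/1000 × 0.9448 = 0.07986
  21: 1 × 117.07/1000 × 0.9260 = 0.10841
  22: 1 × 106.35/1000 × 0.9104 = 0.09682
  23: 1 × 133.74/1000 × 0.8926 = 0.11938
  24: 1 × 128.27/1000 × 0.8808 = 0.11298
  25: 1 × 147.17/1000 × 0.8609 = 0.12670
Sum = 0.71846
NRR = 0.489 × 0.71846 = 0.35133

0.351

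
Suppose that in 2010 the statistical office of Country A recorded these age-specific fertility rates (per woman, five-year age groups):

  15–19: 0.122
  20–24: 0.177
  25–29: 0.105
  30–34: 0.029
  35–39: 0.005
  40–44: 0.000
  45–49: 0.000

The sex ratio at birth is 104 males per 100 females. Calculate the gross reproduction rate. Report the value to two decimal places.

Proportion female at birth = 100 / (100 + 104) = 0.49020.
Sum of ASFRs = 0.122 + 0.177 + 0.105 + 0.029 + 0.005 + 0.000 + 0.000 = 0.438
TFR = 5 × 0.438 = 2.19
GRR = 0.49020 × 2.19 = 1.07354

1.07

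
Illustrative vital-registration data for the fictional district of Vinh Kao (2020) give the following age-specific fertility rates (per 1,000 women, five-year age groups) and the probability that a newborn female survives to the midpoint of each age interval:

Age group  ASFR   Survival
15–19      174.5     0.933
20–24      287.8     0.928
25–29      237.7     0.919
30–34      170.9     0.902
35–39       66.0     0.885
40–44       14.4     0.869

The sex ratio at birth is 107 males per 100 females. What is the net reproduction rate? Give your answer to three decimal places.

Proportion female at birth = 100 / (100 + 107) = 0.48309.
Survival-weighted fertility by age (5·fₓ·Sₓ):
  15–19: 5 × 174.5/1000 × 0.933 = 0.81404
  20–24: 5 × 287.8/1000 × 0.928 = 1.33539
  25–29: 5 × 237.7/1000 × 0.919 = 1.09223
  30–34: 5 × 170.9/1000 × 0.902 = 0.77076
  35–39: 5 × 66.0/1000 × 0.885 = 0.29205
  40–44: 5 × 14.4/1000 × 0.869 = 0.06257
Sum = 4.36704
NRR = 0.48309 × 4.36704 = 2.10967
An NRR exceeding 1 indicates intrinsic growth under these rates.

2.110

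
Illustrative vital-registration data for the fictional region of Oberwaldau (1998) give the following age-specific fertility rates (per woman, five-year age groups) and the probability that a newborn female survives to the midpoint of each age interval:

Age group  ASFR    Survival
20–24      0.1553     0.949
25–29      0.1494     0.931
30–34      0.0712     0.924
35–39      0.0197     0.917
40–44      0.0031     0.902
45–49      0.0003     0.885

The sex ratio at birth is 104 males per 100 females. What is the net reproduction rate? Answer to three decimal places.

0.915

Proportion female at birth = 100 / (100 + 104) = 0.49020.
Each age group contributes 5 × ASFR × survival:
  20–24: 5 × 0.1553 × 0.949 = 0.73690
  25–29: 5 × 0.1494 × 0.931 = 0.69546
  30–34: 5 × 0.0712 × 0.924 = 0.32894
  35–39: 5 × 0.0197 × 0.917 = 0.09032
  40–44: 5 × 0.0031 × 0.902 = 0.01398
  45–49: 5 × 0.0003 × 0.885 = 0.00133
Sum = 1.86693
NRR = 0.49020 × 1.86693 = 0.91517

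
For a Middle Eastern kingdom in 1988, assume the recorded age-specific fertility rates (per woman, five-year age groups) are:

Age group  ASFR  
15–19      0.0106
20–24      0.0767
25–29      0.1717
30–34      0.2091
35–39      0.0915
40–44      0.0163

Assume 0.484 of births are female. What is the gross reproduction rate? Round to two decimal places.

Proportion female at birth = 0.484.
Sum of ASFRs = 0.0106 + 0.0767 + 0.1717 + 0.2091 + 0.0915 + 0.0163 = 0.5759
TFR = 5 × 0.5759 = 2.8795
GRR = 0.484 × 2.8795 = 1.39368

1.39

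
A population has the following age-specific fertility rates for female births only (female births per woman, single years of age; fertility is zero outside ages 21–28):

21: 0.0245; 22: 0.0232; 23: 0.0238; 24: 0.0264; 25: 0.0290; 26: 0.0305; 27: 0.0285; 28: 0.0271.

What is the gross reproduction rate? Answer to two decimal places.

0.21

Sum of female ASFRs = 0.0245 + 0.0232 + 0.0238 + 0.0264 + 0.0290 + 0.0305 + 0.0285 + 0.0271 = 0.2130
GRR = 0.213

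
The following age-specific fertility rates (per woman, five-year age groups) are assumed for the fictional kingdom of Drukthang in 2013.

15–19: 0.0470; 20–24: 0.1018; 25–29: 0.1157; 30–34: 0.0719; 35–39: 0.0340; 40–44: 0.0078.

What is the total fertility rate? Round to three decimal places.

1.891

Sum of ASFRs = 0.0470 + 0.1018 + 0.1157 + 0.0719 + 0.0340 + 0.0078 = 0.3782
TFR = 5 × 0.3782 = 1.891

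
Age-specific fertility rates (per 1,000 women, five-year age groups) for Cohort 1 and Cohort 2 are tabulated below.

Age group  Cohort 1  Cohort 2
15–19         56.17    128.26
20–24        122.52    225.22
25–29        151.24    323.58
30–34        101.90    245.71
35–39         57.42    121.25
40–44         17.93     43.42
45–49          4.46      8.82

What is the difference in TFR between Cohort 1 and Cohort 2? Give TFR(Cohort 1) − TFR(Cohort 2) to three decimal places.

-2.923

Cohort 1:
  Sum of ASFRs = 56.17 + 122.52 + 151.24 + 101.90 + 57.42 + 17.93 + 4.46 = 511.64
  TFR = 5 × 511.64 / 1000 = 2.5582
Cohort 2:
  Sum of ASFRs = 128.26 + 225.22 + 323.58 + 245.71 + 121.25 + 43.42 + 8.82 = 1096.26
  TFR = 5 × 1096.26 / 1000 = 5.4813
Difference = 2.5582 − 5.4813 = -2.9231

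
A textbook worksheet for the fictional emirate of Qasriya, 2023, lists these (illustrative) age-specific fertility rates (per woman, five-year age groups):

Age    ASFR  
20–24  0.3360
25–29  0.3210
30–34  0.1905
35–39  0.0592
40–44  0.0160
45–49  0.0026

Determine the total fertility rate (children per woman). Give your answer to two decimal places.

Sum of ASFRs = 0.3360 + 0.3210 + 0.1905 + 0.0592 + 0.0160 + 0.0026 = 0.9253
TFR = 5 × 0.9253 = 4.6265

4.63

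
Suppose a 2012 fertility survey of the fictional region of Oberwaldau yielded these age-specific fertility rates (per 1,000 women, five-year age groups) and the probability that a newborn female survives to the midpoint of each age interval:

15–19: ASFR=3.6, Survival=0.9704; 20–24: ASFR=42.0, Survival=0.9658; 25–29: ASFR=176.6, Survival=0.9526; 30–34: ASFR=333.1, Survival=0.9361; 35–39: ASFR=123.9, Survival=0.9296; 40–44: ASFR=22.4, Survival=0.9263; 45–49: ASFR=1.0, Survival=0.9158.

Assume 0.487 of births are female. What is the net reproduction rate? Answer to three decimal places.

Proportion female at birth = 0.487.
Each age group contributes 5 × ASFR × survival:
  15–19: 5 × 3.6/1000 × 0.9704 = 0.01747
  20–24: 5 × 42.0/1000 × 0.9658 = 0.20282
  25–29: 5 × 176.6/1000 × 0.9526 = 0.84115
  30–34: 5 × 333.1/1000 × 0.9361 = 1.55907
  35–39: 5 × 123.9/1000 × 0.9296 = 0.57589
  40–44: 5 × 22.4/1000 × 0.9263 = 0.10375
  45–49: 5 × 1.0/1000 × 0.9158 = 0.00458
Sum = 3.30473
NRR = 0.487 × 3.30473 = 1.60940
An NRR exceeding 1 indicates intrinsic growth under these rates.

1.609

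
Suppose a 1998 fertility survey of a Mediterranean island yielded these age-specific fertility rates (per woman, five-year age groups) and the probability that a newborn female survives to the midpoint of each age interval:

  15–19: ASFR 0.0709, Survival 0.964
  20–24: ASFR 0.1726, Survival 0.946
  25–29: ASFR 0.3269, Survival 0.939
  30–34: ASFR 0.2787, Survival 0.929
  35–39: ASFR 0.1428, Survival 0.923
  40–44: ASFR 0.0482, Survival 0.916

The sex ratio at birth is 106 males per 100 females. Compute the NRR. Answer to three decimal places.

Proportion female at birth = 100 / (100 + 106) = 0.48544.
Survival-weighted fertility by age (5·fₓ·Sₓ):
  15–19: 5 × 0.0709 × 0.964 = 0.34174
  20–24: 5 × 0.1726 × 0.946 = 0.81640
  25–29: 5 × 0.3269 × 0.939 = 1.53480
  30–34: 5 × 0.2787 × 0.929 = 1.29456
  35–39: 5 × 0.1428 × 0.923 = 0.65902
  40–44: 5 × 0.0482 × 0.916 = 0.22076
Sum = 4.86728
NRR = 0.48544 × 4.86728 = 2.36277
NRR > 1, so each generation more than replaces itself.

2.363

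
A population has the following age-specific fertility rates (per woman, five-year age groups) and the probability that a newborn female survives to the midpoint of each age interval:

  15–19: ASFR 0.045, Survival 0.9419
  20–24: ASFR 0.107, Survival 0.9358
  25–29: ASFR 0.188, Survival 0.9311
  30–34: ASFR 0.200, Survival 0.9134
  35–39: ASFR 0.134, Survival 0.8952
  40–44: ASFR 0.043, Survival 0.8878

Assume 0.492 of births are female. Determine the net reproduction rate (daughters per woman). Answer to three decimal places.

Proportion female at birth = 0.492.
Each age group contributes 5 × ASFR × survival:
  15–19: 5 × 0.045 × 0.9419 = 0.21193
  20–24: 5 × 0.107 × 0.9358 = 0.50065
  25–29: 5 × 0.188 × 0.9311 = 0.87523
  30–34: 5 × 0.200 × 0.9134 = 0.91340
  35–39: 5 × 0.134 × 0.8952 = 0.59978
  40–44: 5 × 0.043 × 0.8878 = 0.19088
Sum = 3.29187
NRR = 0.492 × 3.29187 = 1.61960

1.620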